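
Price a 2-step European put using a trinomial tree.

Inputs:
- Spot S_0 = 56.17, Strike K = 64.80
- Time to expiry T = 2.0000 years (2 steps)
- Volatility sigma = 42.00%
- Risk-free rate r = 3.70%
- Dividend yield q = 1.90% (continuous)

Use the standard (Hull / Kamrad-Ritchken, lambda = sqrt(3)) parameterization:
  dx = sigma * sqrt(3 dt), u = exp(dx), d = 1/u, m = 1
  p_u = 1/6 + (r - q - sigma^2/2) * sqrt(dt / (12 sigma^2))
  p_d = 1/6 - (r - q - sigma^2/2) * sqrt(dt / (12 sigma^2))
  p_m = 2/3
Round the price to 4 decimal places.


dt = T/N = 1.000000; dx = sigma*sqrt(3*dt) = 0.727461
u = exp(dx) = 2.069819; d = 1/u = 0.483134
p_u = 0.118417, p_m = 0.666667, p_d = 0.214917
Discount per step: exp(-r*dt) = 0.963676
Stock lattice S(k, j) with j the centered position index:
  k=0: S(0,+0) = 56.1700
  k=1: S(1,-1) = 27.1376; S(1,+0) = 56.1700; S(1,+1) = 116.2618
  k=2: S(2,-2) = 13.1111; S(2,-1) = 27.1376; S(2,+0) = 56.1700; S(2,+1) = 116.2618; S(2,+2) = 240.6408
Terminal payoffs V(N, j) = max(K - S_T, 0):
  V(2,-2) = 51.688888; V(2,-1) = 37.662366; V(2,+0) = 8.630000; V(2,+1) = 0.000000; V(2,+2) = 0.000000
Backward induction: V(k, j) = exp(-r*dt) * [p_u * V(k+1, j+1) + p_m * V(k+1, j) + p_d * V(k+1, j-1)]
  V(1,-1) = exp(-r*dt) * [p_u*8.630000 + p_m*37.662366 + p_d*51.688888] = 35.886319
  V(1,+0) = exp(-r*dt) * [p_u*0.000000 + p_m*8.630000 + p_d*37.662366] = 13.344605
  V(1,+1) = exp(-r*dt) * [p_u*0.000000 + p_m*0.000000 + p_d*8.630000] = 1.787360
  V(0,+0) = exp(-r*dt) * [p_u*1.787360 + p_m*13.344605 + p_d*35.886319] = 16.209634

Answer: Price = V(0,0) = 16.2096


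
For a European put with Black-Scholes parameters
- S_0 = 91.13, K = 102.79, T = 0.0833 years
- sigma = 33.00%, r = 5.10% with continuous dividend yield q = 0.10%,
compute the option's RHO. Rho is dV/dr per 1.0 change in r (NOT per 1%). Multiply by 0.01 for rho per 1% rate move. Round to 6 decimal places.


Answer: Rho = -7.653086

Derivation:
d1 = -1.1727839391; d2 = -1.2680276791
phi(d1) = 0.2005584372; exp(-qT) = 0.9999167035; exp(-rT) = 0.9957607113
N(-d2) = 0.8976059669
Rho = -K*T*exp(-rT)*N(-d2) = -102.7900 * 0.0833 * 0.9957607113 * 0.8976059669 = -7.653086


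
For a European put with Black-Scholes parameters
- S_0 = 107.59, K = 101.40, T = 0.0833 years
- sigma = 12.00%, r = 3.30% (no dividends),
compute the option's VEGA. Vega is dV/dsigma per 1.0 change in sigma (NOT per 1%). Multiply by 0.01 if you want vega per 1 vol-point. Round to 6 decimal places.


d1 = 1.8075624453; d2 = 1.7729283580
phi(d1) = 0.0778805116; exp(-qT) = 1.0000000000; exp(-rT) = 0.9972548748
Vega = S * exp(-qT) * phi(d1) * sqrt(T) = 107.5900 * 1.0000000000 * 0.0778805116 * 0.2886173938 = 2.418373

Answer: Vega = 2.418373


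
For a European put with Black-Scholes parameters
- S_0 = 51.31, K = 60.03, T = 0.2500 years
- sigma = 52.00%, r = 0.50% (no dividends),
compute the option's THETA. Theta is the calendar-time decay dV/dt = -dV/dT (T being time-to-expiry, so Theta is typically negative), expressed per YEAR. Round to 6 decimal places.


d1 = -0.4688798935; d2 = -0.7288798935
phi(d1) = 0.3574132118; exp(-qT) = 1.0000000000; exp(-rT) = 0.9987507809
Theta = -S*exp(-qT)*phi(d1)*sigma/(2*sqrt(T)) + r*K*exp(-rT)*N(-d2) - q*S*exp(-qT)*N(-d1)
N(-d1) = 0.6804222555; N(-d2) = 0.7669624325; sqrt(T) = 0.5000000000
Term 1 = -51.3100 * 1.0000000000 * 0.3574132118 * 0.5200 / (2 * 0.5000000000) = -9.5362133867
Term 2 = 0.0050 * 60.0300 * 0.9987507809 * 0.7669624325 = 0.2299161992
Term 3 = 0 (no dividend yield, q = 0)
Theta = -9.5362133867 + (0.2299161992) + (0.0000000000) = -9.306297

Answer: Theta = -9.306297


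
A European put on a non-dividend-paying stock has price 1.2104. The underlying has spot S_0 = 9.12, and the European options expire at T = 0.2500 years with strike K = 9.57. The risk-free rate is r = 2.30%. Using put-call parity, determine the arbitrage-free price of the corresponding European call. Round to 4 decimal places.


Put-call parity: C - P = S_0 * exp(-qT) - K * exp(-rT).
S_0 * exp(-qT) = 9.1200 * 1.00000000 = 9.12000000
K * exp(-rT) = 9.5700 * 0.99426650 = 9.51513040
C = P + S*exp(-qT) - K*exp(-rT)
C = 1.2104 + 9.12000000 - 9.51513040 = 0.8153

Answer: Call price = 0.8153


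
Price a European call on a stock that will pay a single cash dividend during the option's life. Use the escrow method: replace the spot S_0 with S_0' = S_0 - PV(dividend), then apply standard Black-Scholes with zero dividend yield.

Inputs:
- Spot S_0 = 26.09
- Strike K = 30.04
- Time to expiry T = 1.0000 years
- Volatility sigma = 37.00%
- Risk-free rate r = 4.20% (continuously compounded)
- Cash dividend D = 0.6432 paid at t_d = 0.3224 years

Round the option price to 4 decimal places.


Answer: Price = 2.5247

Derivation:
PV(D) = D * exp(-r * t_d) = 0.6432 * 0.98655046 = 0.63454926
S_0' = S_0 - PV(D) = 26.0900 - 0.63454926 = 25.45545074
d1 = (ln(S_0'/K) + (r + sigma^2/2)*T) / (sigma*sqrt(T)) = -0.14905387
d2 = d1 - sigma*sqrt(T) = -0.51905387
exp(-rT) = 0.95886978
N(d1) = 0.44075556; N(d2) = 0.30186159
C = S_0' * N(d1) - K * exp(-rT) * N(d2) = 25.45545074 * 0.44075556 - 30.0400 * 0.95886978 * 0.30186159 = 2.5247


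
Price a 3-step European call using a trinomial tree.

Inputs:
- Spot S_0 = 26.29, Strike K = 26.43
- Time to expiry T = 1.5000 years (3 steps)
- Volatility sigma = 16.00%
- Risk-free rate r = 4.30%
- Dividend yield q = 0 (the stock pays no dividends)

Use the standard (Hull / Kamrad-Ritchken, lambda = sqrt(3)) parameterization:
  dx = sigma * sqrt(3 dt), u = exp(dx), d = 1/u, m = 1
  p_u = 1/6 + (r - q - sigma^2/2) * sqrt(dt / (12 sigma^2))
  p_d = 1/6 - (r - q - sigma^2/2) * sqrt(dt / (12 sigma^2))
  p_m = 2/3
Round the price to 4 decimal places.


Answer: Price = V(0,0) = 2.6623

Derivation:
dt = T/N = 0.500000; dx = sigma*sqrt(3*dt) = 0.195959
u = exp(dx) = 1.216477; d = 1/u = 0.822046
p_u = 0.205195, p_m = 0.666667, p_d = 0.128138
Discount per step: exp(-r*dt) = 0.978729
Stock lattice S(k, j) with j the centered position index:
  k=0: S(0,+0) = 26.2900
  k=1: S(1,-1) = 21.6116; S(1,+0) = 26.2900; S(1,+1) = 31.9812
  k=2: S(2,-2) = 17.7657; S(2,-1) = 21.6116; S(2,+0) = 26.2900; S(2,+1) = 31.9812; S(2,+2) = 38.9044
  k=3: S(3,-3) = 14.6042; S(3,-2) = 17.7657; S(3,-1) = 21.6116; S(3,+0) = 26.2900; S(3,+1) = 31.9812; S(3,+2) = 38.9044; S(3,+3) = 47.3263
Terminal payoffs V(N, j) = max(S_T - K, 0):
  V(3,-3) = 0.000000; V(3,-2) = 0.000000; V(3,-1) = 0.000000; V(3,+0) = 0.000000; V(3,+1) = 5.551187; V(3,+2) = 12.474386; V(3,+3) = 20.896301
Backward induction: V(k, j) = exp(-r*dt) * [p_u * V(k+1, j+1) + p_m * V(k+1, j) + p_d * V(k+1, j-1)]
  V(2,-2) = exp(-r*dt) * [p_u*0.000000 + p_m*0.000000 + p_d*0.000000] = 0.000000
  V(2,-1) = exp(-r*dt) * [p_u*0.000000 + p_m*0.000000 + p_d*0.000000] = 0.000000
  V(2,+0) = exp(-r*dt) * [p_u*5.551187 + p_m*0.000000 + p_d*0.000000] = 1.114848
  V(2,+1) = exp(-r*dt) * [p_u*12.474386 + p_m*5.551187 + p_d*0.000000] = 6.127311
  V(2,+2) = exp(-r*dt) * [p_u*20.896301 + p_m*12.474386 + p_d*5.551187] = 13.032170
  V(1,-1) = exp(-r*dt) * [p_u*1.114848 + p_m*0.000000 + p_d*0.000000] = 0.223895
  V(1,+0) = exp(-r*dt) * [p_u*6.127311 + p_m*1.114848 + p_d*0.000000] = 1.957974
  V(1,+1) = exp(-r*dt) * [p_u*13.032170 + p_m*6.127311 + p_d*1.114848] = 6.755059
  V(0,+0) = exp(-r*dt) * [p_u*6.755059 + p_m*1.957974 + p_d*0.223895] = 2.662252


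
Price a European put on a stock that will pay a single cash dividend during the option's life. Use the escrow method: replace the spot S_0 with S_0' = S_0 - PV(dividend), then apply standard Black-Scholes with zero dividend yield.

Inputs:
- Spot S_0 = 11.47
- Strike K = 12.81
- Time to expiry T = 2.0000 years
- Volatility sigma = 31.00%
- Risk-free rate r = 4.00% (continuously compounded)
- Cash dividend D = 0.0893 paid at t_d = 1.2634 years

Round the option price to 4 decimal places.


Answer: Price = 2.2410

Derivation:
PV(D) = D * exp(-r * t_d) = 0.0893 * 0.95071970 = 0.08489927
S_0' = S_0 - PV(D) = 11.4700 - 0.08489927 = 11.38510073
d1 = (ln(S_0'/K) + (r + sigma^2/2)*T) / (sigma*sqrt(T)) = 0.13270668
d2 = d1 - sigma*sqrt(T) = -0.30569953
exp(-rT) = 0.92311635
N(-d1) = 0.44721268; N(-d2) = 0.62008328
P = K * exp(-rT) * N(-d2) - S_0' * N(-d1) = 12.8100 * 0.92311635 * 0.62008328 - 11.38510073 * 0.44721268 = 2.2410


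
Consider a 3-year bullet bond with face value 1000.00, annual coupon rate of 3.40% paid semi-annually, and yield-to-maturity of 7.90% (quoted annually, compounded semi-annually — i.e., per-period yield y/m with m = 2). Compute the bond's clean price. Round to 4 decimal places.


Coupon per period c = face * coupon_rate / m = 17.000000
Periods per year m = 2; per-period yield y/m = 0.039500
Number of cashflows N = 6
Cashflows (t years, CF_t, discount factor 1/(1+y/m)^(m*t), PV):
  t = 0.5000: CF_t = 17.000000, DF = 0.962001, PV = 16.354016
  t = 1.0000: CF_t = 17.000000, DF = 0.925446, PV = 15.732579
  t = 1.5000: CF_t = 17.000000, DF = 0.890280, PV = 15.134757
  t = 2.0000: CF_t = 17.000000, DF = 0.856450, PV = 14.559650
  t = 2.5000: CF_t = 17.000000, DF = 0.823906, PV = 14.006398
  t = 3.0000: CF_t = 1017.000000, DF = 0.792598, PV = 806.072288
Price P = sum_t PV_t = 881.859689

Answer: Price = 881.8597


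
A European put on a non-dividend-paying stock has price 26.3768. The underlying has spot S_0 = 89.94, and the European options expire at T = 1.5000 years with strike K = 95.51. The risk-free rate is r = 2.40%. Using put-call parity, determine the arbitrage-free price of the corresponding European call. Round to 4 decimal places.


Put-call parity: C - P = S_0 * exp(-qT) - K * exp(-rT).
S_0 * exp(-qT) = 89.9400 * 1.00000000 = 89.94000000
K * exp(-rT) = 95.5100 * 0.96464029 = 92.13279443
C = P + S*exp(-qT) - K*exp(-rT)
C = 26.3768 + 89.94000000 - 92.13279443 = 24.1840

Answer: Call price = 24.1840


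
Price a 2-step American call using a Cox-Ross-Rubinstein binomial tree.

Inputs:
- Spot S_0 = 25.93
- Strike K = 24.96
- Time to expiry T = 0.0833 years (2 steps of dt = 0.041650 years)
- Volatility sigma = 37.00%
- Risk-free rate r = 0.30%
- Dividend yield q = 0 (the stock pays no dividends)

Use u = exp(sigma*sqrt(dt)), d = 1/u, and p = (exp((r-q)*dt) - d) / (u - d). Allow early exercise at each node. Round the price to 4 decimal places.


dt = T/N = 0.041650
u = exp(sigma*sqrt(dt)) = 1.078435; d = 1/u = 0.927270
p = (exp((r-q)*dt) - d) / (u - d) = 0.481958
Discount per step: exp(-r*dt) = 0.999875
Stock lattice S(k, i) with i counting down-moves:
  k=0: S(0,0) = 25.9300
  k=1: S(1,0) = 27.9638; S(1,1) = 24.0441
  k=2: S(2,0) = 30.1572; S(2,1) = 25.9300; S(2,2) = 22.2954
Terminal payoffs V(N, i) = max(S_T - K, 0):
  V(2,0) = 5.197156; V(2,1) = 0.970000; V(2,2) = 0.000000
Backward induction: V(k, i) = exp(-r*dt) * [p * V(k+1, i) + (1-p) * V(k+1, i+1)]; then take max(V_cont, immediate exercise) for American.
  V(1,0) = exp(-r*dt) * [p*5.197156 + (1-p)*0.970000] = 3.006936; exercise = 3.003817; V(1,0) = max -> 3.006936
  V(1,1) = exp(-r*dt) * [p*0.970000 + (1-p)*0.000000] = 0.467441; exercise = 0.000000; V(1,1) = max -> 0.467441
  V(0,0) = exp(-r*dt) * [p*3.006936 + (1-p)*0.467441] = 1.691159; exercise = 0.970000; V(0,0) = max -> 1.691159

Answer: Price = V(0,0) = 1.6912


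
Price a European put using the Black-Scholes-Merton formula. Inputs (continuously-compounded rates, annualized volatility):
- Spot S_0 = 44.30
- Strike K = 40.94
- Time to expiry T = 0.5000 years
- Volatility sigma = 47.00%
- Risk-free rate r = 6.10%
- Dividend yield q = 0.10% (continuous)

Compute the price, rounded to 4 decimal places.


d1 = (ln(S/K) + (r - q + 0.5*sigma^2) * T) / (sigma * sqrt(T)) = 0.49377747
d2 = d1 - sigma * sqrt(T) = 0.16143728
exp(-rT) = 0.96996043; exp(-qT) = 0.99950012
P = K * exp(-rT) * N(-d2) - S_0 * exp(-qT) * N(-d1)
N(-d1) = 0.31073167; N(-d2) = 0.43587450
P = 40.9400 * 0.96996043 * 0.43587450 - 44.3000 * 0.99950012 * 0.31073167 = 3.5501

Answer: Price = 3.5501


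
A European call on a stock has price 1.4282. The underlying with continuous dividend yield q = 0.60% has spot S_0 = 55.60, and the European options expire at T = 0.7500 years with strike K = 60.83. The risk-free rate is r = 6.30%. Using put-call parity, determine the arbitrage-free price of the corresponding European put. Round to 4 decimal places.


Answer: Put price = 4.1005

Derivation:
Put-call parity: C - P = S_0 * exp(-qT) - K * exp(-rT).
S_0 * exp(-qT) = 55.6000 * 0.99551011 = 55.35036211
K * exp(-rT) = 60.8300 * 0.95384891 = 58.02262892
P = C - S*exp(-qT) + K*exp(-rT)
P = 1.4282 - 55.35036211 + 58.02262892 = 4.1005


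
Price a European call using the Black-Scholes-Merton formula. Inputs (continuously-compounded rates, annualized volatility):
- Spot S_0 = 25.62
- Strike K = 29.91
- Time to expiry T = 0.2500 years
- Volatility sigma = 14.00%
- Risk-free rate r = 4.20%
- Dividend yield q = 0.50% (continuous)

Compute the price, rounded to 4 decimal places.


Answer: Price = 0.0132

Derivation:
d1 = (ln(S/K) + (r - q + 0.5*sigma^2) * T) / (sigma * sqrt(T)) = -2.04456537
d2 = d1 - sigma * sqrt(T) = -2.11456537
exp(-rT) = 0.98955493; exp(-qT) = 0.99875078
C = S_0 * exp(-qT) * N(d1) - K * exp(-rT) * N(d2)
N(d1) = 0.02044886; N(d2) = 0.01723350
C = 25.6200 * 0.99875078 * 0.02044886 - 29.9100 * 0.98955493 * 0.01723350 = 0.0132


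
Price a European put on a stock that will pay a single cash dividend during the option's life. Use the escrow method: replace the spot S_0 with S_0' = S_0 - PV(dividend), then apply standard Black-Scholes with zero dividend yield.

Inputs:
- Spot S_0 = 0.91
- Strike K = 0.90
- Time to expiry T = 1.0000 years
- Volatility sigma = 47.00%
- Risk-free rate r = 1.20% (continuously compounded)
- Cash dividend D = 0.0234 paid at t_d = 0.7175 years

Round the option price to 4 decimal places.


PV(D) = D * exp(-r * t_d) = 0.0234 * 0.99142696 = 0.02319939
S_0' = S_0 - PV(D) = 0.9100 - 0.02319939 = 0.88680061
d1 = (ln(S_0'/K) + (r + sigma^2/2)*T) / (sigma*sqrt(T)) = 0.22909660
d2 = d1 - sigma*sqrt(T) = -0.24090340
exp(-rT) = 0.98807171
N(-d1) = 0.40939692; N(-d2) = 0.59518501
P = K * exp(-rT) * N(-d2) - S_0' * N(-d1) = 0.9000 * 0.98807171 * 0.59518501 - 0.88680061 * 0.40939692 = 0.1662

Answer: Price = 0.1662


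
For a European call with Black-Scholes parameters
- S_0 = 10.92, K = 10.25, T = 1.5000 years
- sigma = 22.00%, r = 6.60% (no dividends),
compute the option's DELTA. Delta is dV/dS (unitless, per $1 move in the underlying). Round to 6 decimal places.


Answer: Delta = 0.769482

Derivation:
d1 = 0.7371415185; d2 = 0.4676976468
phi(d1) = 0.3040304730; exp(-qT) = 1.0000000000; exp(-rT) = 0.9057427080
N(d1) = 0.7694818535
Delta = exp(-qT) * N(d1) = 1.0000000000 * 0.7694818535 = 0.769482


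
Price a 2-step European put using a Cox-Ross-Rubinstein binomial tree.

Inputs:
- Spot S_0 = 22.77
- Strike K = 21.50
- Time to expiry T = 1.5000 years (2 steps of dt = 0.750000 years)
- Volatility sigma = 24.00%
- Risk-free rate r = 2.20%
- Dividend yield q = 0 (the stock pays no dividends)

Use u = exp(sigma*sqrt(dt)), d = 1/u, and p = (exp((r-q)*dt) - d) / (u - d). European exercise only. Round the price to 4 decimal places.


dt = T/N = 0.750000
u = exp(sigma*sqrt(dt)) = 1.231024; d = 1/u = 0.812332
p = (exp((r-q)*dt) - d) / (u - d) = 0.487960
Discount per step: exp(-r*dt) = 0.983635
Stock lattice S(k, i) with i counting down-moves:
  k=0: S(0,0) = 22.7700
  k=1: S(1,0) = 28.0304; S(1,1) = 18.4968
  k=2: S(2,0) = 34.5061; S(2,1) = 22.7700; S(2,2) = 15.0255
Terminal payoffs V(N, i) = max(K - S_T, 0):
  V(2,0) = 0.000000; V(2,1) = 0.000000; V(2,2) = 6.474456
Backward induction: V(k, i) = exp(-r*dt) * [p * V(k+1, i) + (1-p) * V(k+1, i+1)].
  V(1,0) = exp(-r*dt) * [p*0.000000 + (1-p)*0.000000] = 0.000000
  V(1,1) = exp(-r*dt) * [p*0.000000 + (1-p)*6.474456] = 3.260928
  V(0,0) = exp(-r*dt) * [p*0.000000 + (1-p)*3.260928] = 1.642401

Answer: Price = V(0,0) = 1.6424


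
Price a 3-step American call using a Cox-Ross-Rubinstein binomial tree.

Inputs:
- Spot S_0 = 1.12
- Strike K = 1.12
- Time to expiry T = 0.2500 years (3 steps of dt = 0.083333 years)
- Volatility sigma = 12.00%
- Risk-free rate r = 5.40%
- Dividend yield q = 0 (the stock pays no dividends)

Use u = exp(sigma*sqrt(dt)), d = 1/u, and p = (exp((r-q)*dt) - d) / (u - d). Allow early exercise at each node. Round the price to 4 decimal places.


dt = T/N = 0.083333
u = exp(sigma*sqrt(dt)) = 1.035248; d = 1/u = 0.965952
p = (exp((r-q)*dt) - d) / (u - d) = 0.556426
Discount per step: exp(-r*dt) = 0.995510
Stock lattice S(k, i) with i counting down-moves:
  k=0: S(0,0) = 1.1200
  k=1: S(1,0) = 1.1595; S(1,1) = 1.0819
  k=2: S(2,0) = 1.2003; S(2,1) = 1.1200; S(2,2) = 1.0450
  k=3: S(3,0) = 1.2427; S(3,1) = 1.1595; S(3,2) = 1.0819; S(3,3) = 1.0095
Terminal payoffs V(N, i) = max(S_T - K, 0):
  V(3,0) = 0.122657; V(3,1) = 0.039478; V(3,2) = 0.000000; V(3,3) = 0.000000
Backward induction: V(k, i) = exp(-r*dt) * [p * V(k+1, i) + (1-p) * V(k+1, i+1)]; then take max(V_cont, immediate exercise) for American.
  V(2,0) = exp(-r*dt) * [p*0.122657 + (1-p)*0.039478] = 0.085376; exercise = 0.080347; V(2,0) = max -> 0.085376
  V(2,1) = exp(-r*dt) * [p*0.039478 + (1-p)*0.000000] = 0.021868; exercise = 0.000000; V(2,1) = max -> 0.021868
  V(2,2) = exp(-r*dt) * [p*0.000000 + (1-p)*0.000000] = 0.000000; exercise = 0.000000; V(2,2) = max -> 0.000000
  V(1,0) = exp(-r*dt) * [p*0.085376 + (1-p)*0.021868] = 0.056948; exercise = 0.039478; V(1,0) = max -> 0.056948
  V(1,1) = exp(-r*dt) * [p*0.021868 + (1-p)*0.000000] = 0.012113; exercise = 0.000000; V(1,1) = max -> 0.012113
  V(0,0) = exp(-r*dt) * [p*0.056948 + (1-p)*0.012113] = 0.036894; exercise = 0.000000; V(0,0) = max -> 0.036894

Answer: Price = V(0,0) = 0.0369


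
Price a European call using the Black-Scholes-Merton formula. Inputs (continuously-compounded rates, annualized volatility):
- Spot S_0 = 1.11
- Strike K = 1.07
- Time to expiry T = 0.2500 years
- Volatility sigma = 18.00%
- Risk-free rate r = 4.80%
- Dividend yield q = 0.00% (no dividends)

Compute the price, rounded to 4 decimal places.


Answer: Price = 0.0708

Derivation:
d1 = (ln(S/K) + (r - q + 0.5*sigma^2) * T) / (sigma * sqrt(T)) = 0.58612630
d2 = d1 - sigma * sqrt(T) = 0.49612630
exp(-rT) = 0.98807171; exp(-qT) = 1.00000000
C = S_0 * exp(-qT) * N(d1) - K * exp(-rT) * N(d2)
N(d1) = 0.72110468; N(d2) = 0.69009735
C = 1.1100 * 1.00000000 * 0.72110468 - 1.0700 * 0.98807171 * 0.69009735 = 0.0708


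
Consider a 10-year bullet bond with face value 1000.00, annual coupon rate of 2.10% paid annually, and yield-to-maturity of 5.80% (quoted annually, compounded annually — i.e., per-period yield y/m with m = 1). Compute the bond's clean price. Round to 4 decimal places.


Answer: Price = 725.0777

Derivation:
Coupon per period c = face * coupon_rate / m = 21.000000
Periods per year m = 1; per-period yield y/m = 0.058000
Number of cashflows N = 10
Cashflows (t years, CF_t, discount factor 1/(1+y/m)^(m*t), PV):
  t = 1.0000: CF_t = 21.000000, DF = 0.945180, PV = 19.848771
  t = 2.0000: CF_t = 21.000000, DF = 0.893364, PV = 18.760653
  t = 3.0000: CF_t = 21.000000, DF = 0.844390, PV = 17.732187
  t = 4.0000: CF_t = 21.000000, DF = 0.798100, PV = 16.760101
  t = 5.0000: CF_t = 21.000000, DF = 0.754348, PV = 15.841305
  t = 6.0000: CF_t = 21.000000, DF = 0.712994, PV = 14.972878
  t = 7.0000: CF_t = 21.000000, DF = 0.673908, PV = 14.152059
  t = 8.0000: CF_t = 21.000000, DF = 0.636964, PV = 13.376237
  t = 9.0000: CF_t = 21.000000, DF = 0.602045, PV = 12.642946
  t = 10.0000: CF_t = 1021.000000, DF = 0.569041, PV = 580.990545
Price P = sum_t PV_t = 725.077682


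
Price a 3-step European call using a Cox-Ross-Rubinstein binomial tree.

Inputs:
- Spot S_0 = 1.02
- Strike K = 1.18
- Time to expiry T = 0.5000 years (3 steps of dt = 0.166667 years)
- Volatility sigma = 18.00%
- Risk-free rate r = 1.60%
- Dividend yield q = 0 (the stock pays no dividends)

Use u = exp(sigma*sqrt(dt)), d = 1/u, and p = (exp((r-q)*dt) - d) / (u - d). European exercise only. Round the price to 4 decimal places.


dt = T/N = 0.166667
u = exp(sigma*sqrt(dt)) = 1.076252; d = 1/u = 0.929150
p = (exp((r-q)*dt) - d) / (u - d) = 0.499789
Discount per step: exp(-r*dt) = 0.997337
Stock lattice S(k, i) with i counting down-moves:
  k=0: S(0,0) = 1.0200
  k=1: S(1,0) = 1.0978; S(1,1) = 0.9477
  k=2: S(2,0) = 1.1815; S(2,1) = 1.0200; S(2,2) = 0.8806
  k=3: S(3,0) = 1.2716; S(3,1) = 1.0978; S(3,2) = 0.9477; S(3,3) = 0.8182
Terminal payoffs V(N, i) = max(S_T - K, 0):
  V(3,0) = 0.091576; V(3,1) = 0.000000; V(3,2) = 0.000000; V(3,3) = 0.000000
Backward induction: V(k, i) = exp(-r*dt) * [p * V(k+1, i) + (1-p) * V(k+1, i+1)].
  V(2,0) = exp(-r*dt) * [p*0.091576 + (1-p)*0.000000] = 0.045647
  V(2,1) = exp(-r*dt) * [p*0.000000 + (1-p)*0.000000] = 0.000000
  V(2,2) = exp(-r*dt) * [p*0.000000 + (1-p)*0.000000] = 0.000000
  V(1,0) = exp(-r*dt) * [p*0.045647 + (1-p)*0.000000] = 0.022753
  V(1,1) = exp(-r*dt) * [p*0.000000 + (1-p)*0.000000] = 0.000000
  V(0,0) = exp(-r*dt) * [p*0.022753 + (1-p)*0.000000] = 0.011341

Answer: Price = V(0,0) = 0.0113


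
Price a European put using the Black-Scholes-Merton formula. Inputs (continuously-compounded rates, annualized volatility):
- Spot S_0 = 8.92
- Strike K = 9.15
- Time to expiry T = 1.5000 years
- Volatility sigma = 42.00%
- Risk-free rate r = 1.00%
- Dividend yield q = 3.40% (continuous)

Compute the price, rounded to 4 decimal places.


d1 = (ln(S/K) + (r - q + 0.5*sigma^2) * T) / (sigma * sqrt(T)) = 0.13771978
d2 = d1 - sigma * sqrt(T) = -0.37667307
exp(-rT) = 0.98511194; exp(-qT) = 0.95027867
P = K * exp(-rT) * N(-d2) - S_0 * exp(-qT) * N(-d1)
N(-d1) = 0.44523094; N(-d2) = 0.64679171
P = 9.1500 * 0.98511194 * 0.64679171 - 8.9200 * 0.95027867 * 0.44523094 = 2.0560

Answer: Price = 2.0560


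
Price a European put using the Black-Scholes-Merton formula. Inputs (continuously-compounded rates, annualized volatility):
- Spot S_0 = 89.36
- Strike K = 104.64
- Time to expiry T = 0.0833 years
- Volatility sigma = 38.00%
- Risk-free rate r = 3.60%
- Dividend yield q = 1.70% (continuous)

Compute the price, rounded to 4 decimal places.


Answer: Price = 15.4600

Derivation:
d1 = (ln(S/K) + (r - q + 0.5*sigma^2) * T) / (sigma * sqrt(T)) = -1.37001420
d2 = d1 - sigma * sqrt(T) = -1.47968881
exp(-rT) = 0.99700569; exp(-qT) = 0.99858490
P = K * exp(-rT) * N(-d2) - S_0 * exp(-qT) * N(-d1)
N(-d1) = 0.91465877; N(-d2) = 0.93052184
P = 104.6400 * 0.99700569 * 0.93052184 - 89.3600 * 0.99858490 * 0.91465877 = 15.4600


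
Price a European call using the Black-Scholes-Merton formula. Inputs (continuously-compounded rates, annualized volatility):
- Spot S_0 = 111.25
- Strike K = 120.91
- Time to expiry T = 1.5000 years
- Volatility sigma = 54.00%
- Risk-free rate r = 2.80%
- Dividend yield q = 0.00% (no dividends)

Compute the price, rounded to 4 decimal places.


d1 = (ln(S/K) + (r - q + 0.5*sigma^2) * T) / (sigma * sqrt(T)) = 0.26828483
d2 = d1 - sigma * sqrt(T) = -0.39307740
exp(-rT) = 0.95886978; exp(-qT) = 1.00000000
C = S_0 * exp(-qT) * N(d1) - K * exp(-rT) * N(d2)
N(d1) = 0.60575996; N(d2) = 0.34713116
C = 111.2500 * 1.00000000 * 0.60575996 - 120.9100 * 0.95886978 * 0.34713116 = 27.1455

Answer: Price = 27.1455


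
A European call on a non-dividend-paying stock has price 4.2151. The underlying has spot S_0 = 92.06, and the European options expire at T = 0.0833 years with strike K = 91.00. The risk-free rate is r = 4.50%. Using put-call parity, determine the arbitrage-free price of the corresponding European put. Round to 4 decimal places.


Put-call parity: C - P = S_0 * exp(-qT) - K * exp(-rT).
S_0 * exp(-qT) = 92.0600 * 1.00000000 = 92.06000000
K * exp(-rT) = 91.0000 * 0.99625852 = 90.65952503
P = C - S*exp(-qT) + K*exp(-rT)
P = 4.2151 - 92.06000000 + 90.65952503 = 2.8146

Answer: Put price = 2.8146


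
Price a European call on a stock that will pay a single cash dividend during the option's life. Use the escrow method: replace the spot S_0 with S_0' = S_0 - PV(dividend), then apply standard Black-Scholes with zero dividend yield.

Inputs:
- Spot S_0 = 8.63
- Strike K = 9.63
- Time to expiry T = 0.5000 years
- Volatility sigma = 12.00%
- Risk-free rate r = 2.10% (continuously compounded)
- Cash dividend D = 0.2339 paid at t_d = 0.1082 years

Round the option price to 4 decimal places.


PV(D) = D * exp(-r * t_d) = 0.2339 * 0.99773038 = 0.23336914
S_0' = S_0 - PV(D) = 8.6300 - 0.23336914 = 8.39663086
d1 = (ln(S_0'/K) + (r + sigma^2/2)*T) / (sigma*sqrt(T)) = -1.44901132
d2 = d1 - sigma*sqrt(T) = -1.53386414
exp(-rT) = 0.98955493
N(d1) = 0.07366721; N(d2) = 0.06253154
C = S_0' * N(d1) - K * exp(-rT) * N(d2) = 8.39663086 * 0.07366721 - 9.6300 * 0.98955493 * 0.06253154 = 0.0227

Answer: Price = 0.0227


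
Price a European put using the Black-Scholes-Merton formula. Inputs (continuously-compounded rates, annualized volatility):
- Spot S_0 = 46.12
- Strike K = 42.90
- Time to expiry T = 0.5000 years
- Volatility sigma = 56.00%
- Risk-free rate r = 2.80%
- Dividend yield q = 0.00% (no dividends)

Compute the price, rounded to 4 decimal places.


d1 = (ln(S/K) + (r - q + 0.5*sigma^2) * T) / (sigma * sqrt(T)) = 0.41611938
d2 = d1 - sigma * sqrt(T) = 0.02013959
exp(-rT) = 0.98609754; exp(-qT) = 1.00000000
P = K * exp(-rT) * N(-d2) - S_0 * exp(-qT) * N(-d1)
N(-d1) = 0.33866132; N(-d2) = 0.49196601
P = 42.9000 * 0.98609754 * 0.49196601 - 46.1200 * 1.00000000 * 0.33866132 = 5.1929

Answer: Price = 5.1929


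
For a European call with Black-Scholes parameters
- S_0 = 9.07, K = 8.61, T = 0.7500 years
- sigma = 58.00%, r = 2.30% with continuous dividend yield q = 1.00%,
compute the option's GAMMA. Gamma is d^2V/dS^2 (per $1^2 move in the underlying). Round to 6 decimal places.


d1 = 0.3741786105; d2 = -0.1281161237
phi(d1) = 0.3719695252; exp(-qT) = 0.9925280548; exp(-rT) = 0.9828979294
Gamma = exp(-qT) * phi(d1) / (S * sigma * sqrt(T)) = 0.9925280548 * 0.3719695252 / (9.0700 * 0.5800 * 0.8660254038) = 0.081037

Answer: Gamma = 0.081037


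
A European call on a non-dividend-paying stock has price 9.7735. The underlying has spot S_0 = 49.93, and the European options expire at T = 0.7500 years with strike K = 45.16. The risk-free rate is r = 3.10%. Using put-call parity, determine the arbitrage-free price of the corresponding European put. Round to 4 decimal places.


Answer: Put price = 3.9656

Derivation:
Put-call parity: C - P = S_0 * exp(-qT) - K * exp(-rT).
S_0 * exp(-qT) = 49.9300 * 1.00000000 = 49.93000000
K * exp(-rT) = 45.1600 * 0.97701820 = 44.12214185
P = C - S*exp(-qT) + K*exp(-rT)
P = 9.7735 - 49.93000000 + 44.12214185 = 3.9656


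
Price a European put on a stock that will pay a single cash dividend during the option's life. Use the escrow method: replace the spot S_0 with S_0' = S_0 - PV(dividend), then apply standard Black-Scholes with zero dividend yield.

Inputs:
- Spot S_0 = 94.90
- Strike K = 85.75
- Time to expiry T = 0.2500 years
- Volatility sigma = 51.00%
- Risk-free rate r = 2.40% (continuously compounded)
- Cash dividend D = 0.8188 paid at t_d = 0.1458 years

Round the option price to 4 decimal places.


Answer: Price = 5.3424

Derivation:
PV(D) = D * exp(-r * t_d) = 0.8188 * 0.99650692 = 0.81593986
S_0' = S_0 - PV(D) = 94.9000 - 0.81593986 = 94.08406014
d1 = (ln(S_0'/K) + (r + sigma^2/2)*T) / (sigma*sqrt(T)) = 0.51476492
d2 = d1 - sigma*sqrt(T) = 0.25976492
exp(-rT) = 0.99401796
N(-d1) = 0.30335865; N(-d2) = 0.39752256
P = K * exp(-rT) * N(-d2) - S_0' * N(-d1) = 85.7500 * 0.99401796 * 0.39752256 - 94.08406014 * 0.30335865 = 5.3424


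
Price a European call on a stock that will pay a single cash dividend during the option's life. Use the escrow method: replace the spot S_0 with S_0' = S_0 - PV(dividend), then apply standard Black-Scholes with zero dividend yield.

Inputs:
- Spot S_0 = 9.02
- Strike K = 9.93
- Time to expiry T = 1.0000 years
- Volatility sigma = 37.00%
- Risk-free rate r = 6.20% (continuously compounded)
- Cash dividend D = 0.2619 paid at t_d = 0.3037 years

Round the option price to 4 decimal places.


PV(D) = D * exp(-r * t_d) = 0.2619 * 0.98134677 = 0.25701472
S_0' = S_0 - PV(D) = 9.0200 - 0.25701472 = 8.76298528
d1 = (ln(S_0'/K) + (r + sigma^2/2)*T) / (sigma*sqrt(T)) = 0.01466528
d2 = d1 - sigma*sqrt(T) = -0.35533472
exp(-rT) = 0.93988289
N(d1) = 0.50585039; N(d2) = 0.36116942
C = S_0' * N(d1) - K * exp(-rT) * N(d2) = 8.76298528 * 0.50585039 - 9.9300 * 0.93988289 * 0.36116942 = 1.0620

Answer: Price = 1.0620


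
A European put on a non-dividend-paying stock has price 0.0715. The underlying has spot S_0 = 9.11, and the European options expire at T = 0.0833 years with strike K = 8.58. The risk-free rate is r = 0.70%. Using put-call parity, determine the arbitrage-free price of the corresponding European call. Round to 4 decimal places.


Put-call parity: C - P = S_0 * exp(-qT) - K * exp(-rT).
S_0 * exp(-qT) = 9.1100 * 1.00000000 = 9.11000000
K * exp(-rT) = 8.5800 * 0.99941707 = 8.57499846
C = P + S*exp(-qT) - K*exp(-rT)
C = 0.0715 + 9.11000000 - 8.57499846 = 0.6065

Answer: Call price = 0.6065


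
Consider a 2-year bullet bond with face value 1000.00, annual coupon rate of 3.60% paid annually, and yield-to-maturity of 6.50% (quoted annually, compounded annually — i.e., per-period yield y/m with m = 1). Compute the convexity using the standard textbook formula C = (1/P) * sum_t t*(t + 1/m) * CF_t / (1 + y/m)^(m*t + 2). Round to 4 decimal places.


Coupon per period c = face * coupon_rate / m = 36.000000
Periods per year m = 1; per-period yield y/m = 0.065000
Number of cashflows N = 2
Cashflows (t years, CF_t, discount factor 1/(1+y/m)^(m*t), PV):
  t = 1.0000: CF_t = 36.000000, DF = 0.938967, PV = 33.802817
  t = 2.0000: CF_t = 1036.000000, DF = 0.881659, PV = 913.399017
Price P = sum_t PV_t = 947.201834
Convexity numerator sum_t t*(t + 1/m) * CF_t / (1+y/m)^(m*t + 2):
  t = 1.0000: term = 59.605135
  t = 2.0000: term = 4831.840333
Convexity = (1/P) * sum = 4891.445468 / 947.201834 = 5.164101

Answer: Convexity = 5.1641


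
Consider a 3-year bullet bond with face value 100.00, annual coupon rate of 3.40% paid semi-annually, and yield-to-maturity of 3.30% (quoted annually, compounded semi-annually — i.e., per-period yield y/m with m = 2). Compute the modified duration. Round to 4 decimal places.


Answer: Modified duration = 2.8309

Derivation:
Coupon per period c = face * coupon_rate / m = 1.700000
Periods per year m = 2; per-period yield y/m = 0.016500
Number of cashflows N = 6
Cashflows (t years, CF_t, discount factor 1/(1+y/m)^(m*t), PV):
  t = 0.5000: CF_t = 1.700000, DF = 0.983768, PV = 1.672405
  t = 1.0000: CF_t = 1.700000, DF = 0.967799, PV = 1.645259
  t = 1.5000: CF_t = 1.700000, DF = 0.952090, PV = 1.618552
  t = 2.0000: CF_t = 1.700000, DF = 0.936635, PV = 1.592280
  t = 2.5000: CF_t = 1.700000, DF = 0.921432, PV = 1.566434
  t = 3.0000: CF_t = 101.700000, DF = 0.906475, PV = 92.188480
Price P = sum_t PV_t = 100.283410
First compute Macaulay numerator sum_t t * PV_t:
  t * PV_t at t = 0.5000: 0.836203
  t * PV_t at t = 1.0000: 1.645259
  t * PV_t at t = 1.5000: 2.427829
  t * PV_t at t = 2.0000: 3.184560
  t * PV_t at t = 2.5000: 3.916084
  t * PV_t at t = 3.0000: 276.565440
Macaulay duration D = 288.575374 / 100.283410 = 2.877598
Modified duration = D / (1 + y/m) = 2.877598 / (1 + 0.016500) = 2.830889


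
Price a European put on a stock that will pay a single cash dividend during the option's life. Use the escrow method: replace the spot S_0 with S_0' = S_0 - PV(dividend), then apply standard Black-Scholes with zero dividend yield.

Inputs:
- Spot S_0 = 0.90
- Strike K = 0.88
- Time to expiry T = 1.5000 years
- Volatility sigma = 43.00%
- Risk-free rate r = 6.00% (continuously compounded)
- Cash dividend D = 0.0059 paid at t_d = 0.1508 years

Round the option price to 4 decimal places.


PV(D) = D * exp(-r * t_d) = 0.0059 * 0.99099281 = 0.00584686
S_0' = S_0 - PV(D) = 0.9000 - 0.00584686 = 0.89415314
d1 = (ln(S_0'/K) + (r + sigma^2/2)*T) / (sigma*sqrt(T)) = 0.46451089
d2 = d1 - sigma*sqrt(T) = -0.06212940
exp(-rT) = 0.91393119
N(-d1) = 0.32114088; N(-d2) = 0.52477011
P = K * exp(-rT) * N(-d2) - S_0' * N(-d1) = 0.8800 * 0.91393119 * 0.52477011 - 0.89415314 * 0.32114088 = 0.1349

Answer: Price = 0.1349


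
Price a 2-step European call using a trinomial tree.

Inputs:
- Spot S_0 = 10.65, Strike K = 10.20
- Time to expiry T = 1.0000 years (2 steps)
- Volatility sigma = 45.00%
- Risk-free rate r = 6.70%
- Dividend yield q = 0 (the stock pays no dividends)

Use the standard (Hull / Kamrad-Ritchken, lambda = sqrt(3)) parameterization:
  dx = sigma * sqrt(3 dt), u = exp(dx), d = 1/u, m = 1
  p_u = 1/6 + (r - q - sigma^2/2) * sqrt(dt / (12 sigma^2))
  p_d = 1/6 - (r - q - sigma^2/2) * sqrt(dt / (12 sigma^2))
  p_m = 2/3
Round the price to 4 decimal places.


dt = T/N = 0.500000; dx = sigma*sqrt(3*dt) = 0.551135
u = exp(dx) = 1.735222; d = 1/u = 0.576295
p_u = 0.151131, p_m = 0.666667, p_d = 0.182203
Discount per step: exp(-r*dt) = 0.967055
Stock lattice S(k, j) with j the centered position index:
  k=0: S(0,+0) = 10.6500
  k=1: S(1,-1) = 6.1375; S(1,+0) = 10.6500; S(1,+1) = 18.4801
  k=2: S(2,-2) = 3.5370; S(2,-1) = 6.1375; S(2,+0) = 10.6500; S(2,+1) = 18.4801; S(2,+2) = 32.0671
Terminal payoffs V(N, j) = max(S_T - K, 0):
  V(2,-2) = 0.000000; V(2,-1) = 0.000000; V(2,+0) = 0.450000; V(2,+1) = 8.280111; V(2,+2) = 21.867090
Backward induction: V(k, j) = exp(-r*dt) * [p_u * V(k+1, j+1) + p_m * V(k+1, j) + p_d * V(k+1, j-1)]
  V(1,-1) = exp(-r*dt) * [p_u*0.450000 + p_m*0.000000 + p_d*0.000000] = 0.065768
  V(1,+0) = exp(-r*dt) * [p_u*8.280111 + p_m*0.450000 + p_d*0.000000] = 1.500267
  V(1,+1) = exp(-r*dt) * [p_u*21.867090 + p_m*8.280111 + p_d*0.450000] = 8.613414
  V(0,+0) = exp(-r*dt) * [p_u*8.613414 + p_m*1.500267 + p_d*0.065768] = 2.237679

Answer: Price = V(0,0) = 2.2377


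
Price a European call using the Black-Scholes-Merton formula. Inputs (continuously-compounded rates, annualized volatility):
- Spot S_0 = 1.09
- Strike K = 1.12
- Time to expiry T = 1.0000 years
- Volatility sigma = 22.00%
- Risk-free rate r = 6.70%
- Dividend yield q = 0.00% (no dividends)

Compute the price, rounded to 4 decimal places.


d1 = (ln(S/K) + (r - q + 0.5*sigma^2) * T) / (sigma * sqrt(T)) = 0.29113187
d2 = d1 - sigma * sqrt(T) = 0.07113187
exp(-rT) = 0.93519520; exp(-qT) = 1.00000000
C = S_0 * exp(-qT) * N(d1) - K * exp(-rT) * N(d2)
N(d1) = 0.61452477; N(d2) = 0.52835360
C = 1.0900 * 1.00000000 * 0.61452477 - 1.1200 * 0.93519520 * 0.52835360 = 0.1164

Answer: Price = 0.1164


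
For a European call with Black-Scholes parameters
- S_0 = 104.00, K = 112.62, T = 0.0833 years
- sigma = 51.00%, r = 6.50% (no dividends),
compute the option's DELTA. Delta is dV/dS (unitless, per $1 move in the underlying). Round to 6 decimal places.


Answer: Delta = 0.333383

Derivation:
d1 = -0.4305907898; d2 = -0.5777856606
phi(d1) = 0.3636211510; exp(-qT) = 1.0000000000; exp(-rT) = 0.9946001320
N(d1) = 0.3333829696
Delta = exp(-qT) * N(d1) = 1.0000000000 * 0.3333829696 = 0.333383


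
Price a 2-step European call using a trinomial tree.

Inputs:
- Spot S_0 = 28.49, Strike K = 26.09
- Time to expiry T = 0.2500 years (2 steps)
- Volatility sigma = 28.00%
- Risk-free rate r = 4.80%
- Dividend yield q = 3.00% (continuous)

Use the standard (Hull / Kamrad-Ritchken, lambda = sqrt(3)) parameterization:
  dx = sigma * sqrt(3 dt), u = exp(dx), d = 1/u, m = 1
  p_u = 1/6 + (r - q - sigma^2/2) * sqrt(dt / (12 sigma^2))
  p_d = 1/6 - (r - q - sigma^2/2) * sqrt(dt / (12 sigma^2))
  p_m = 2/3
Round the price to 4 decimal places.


Answer: Price = V(0,0) = 3.1545

Derivation:
dt = T/N = 0.125000; dx = sigma*sqrt(3*dt) = 0.171464
u = exp(dx) = 1.187042; d = 1/u = 0.842430
p_u = 0.158939, p_m = 0.666667, p_d = 0.174394
Discount per step: exp(-r*dt) = 0.994018
Stock lattice S(k, j) with j the centered position index:
  k=0: S(0,+0) = 28.4900
  k=1: S(1,-1) = 24.0008; S(1,+0) = 28.4900; S(1,+1) = 33.8188
  k=2: S(2,-2) = 20.2190; S(2,-1) = 24.0008; S(2,+0) = 28.4900; S(2,+1) = 33.8188; S(2,+2) = 40.1444
Terminal payoffs V(N, j) = max(S_T - K, 0):
  V(2,-2) = 0.000000; V(2,-1) = 0.000000; V(2,+0) = 2.400000; V(2,+1) = 7.728819; V(2,+2) = 14.054350
Backward induction: V(k, j) = exp(-r*dt) * [p_u * V(k+1, j+1) + p_m * V(k+1, j) + p_d * V(k+1, j-1)]
  V(1,-1) = exp(-r*dt) * [p_u*2.400000 + p_m*0.000000 + p_d*0.000000] = 0.379172
  V(1,+0) = exp(-r*dt) * [p_u*7.728819 + p_m*2.400000 + p_d*0.000000] = 2.811492
  V(1,+1) = exp(-r*dt) * [p_u*14.054350 + p_m*7.728819 + p_d*2.400000] = 7.758189
  V(0,+0) = exp(-r*dt) * [p_u*7.758189 + p_m*2.811492 + p_d*0.379172] = 3.154549


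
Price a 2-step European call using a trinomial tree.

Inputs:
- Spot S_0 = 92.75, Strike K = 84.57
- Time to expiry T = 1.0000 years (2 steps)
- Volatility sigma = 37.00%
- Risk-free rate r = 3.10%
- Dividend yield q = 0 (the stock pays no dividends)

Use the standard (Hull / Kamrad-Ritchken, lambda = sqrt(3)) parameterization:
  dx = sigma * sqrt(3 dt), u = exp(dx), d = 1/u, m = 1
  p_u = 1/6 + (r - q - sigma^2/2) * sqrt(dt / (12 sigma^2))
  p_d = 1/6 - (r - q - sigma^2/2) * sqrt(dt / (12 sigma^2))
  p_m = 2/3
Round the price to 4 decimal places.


dt = T/N = 0.500000; dx = sigma*sqrt(3*dt) = 0.453156
u = exp(dx) = 1.573269; d = 1/u = 0.635619
p_u = 0.146006, p_m = 0.666667, p_d = 0.187327
Discount per step: exp(-r*dt) = 0.984620
Stock lattice S(k, j) with j the centered position index:
  k=0: S(0,+0) = 92.7500
  k=1: S(1,-1) = 58.9537; S(1,+0) = 92.7500; S(1,+1) = 145.9207
  k=2: S(2,-2) = 37.4721; S(2,-1) = 58.9537; S(2,+0) = 92.7500; S(2,+1) = 145.9207; S(2,+2) = 229.5725
Terminal payoffs V(N, j) = max(S_T - K, 0):
  V(2,-2) = 0.000000; V(2,-1) = 0.000000; V(2,+0) = 8.180000; V(2,+1) = 61.350697; V(2,+2) = 145.002505
Backward induction: V(k, j) = exp(-r*dt) * [p_u * V(k+1, j+1) + p_m * V(k+1, j) + p_d * V(k+1, j-1)]
  V(1,-1) = exp(-r*dt) * [p_u*8.180000 + p_m*0.000000 + p_d*0.000000] = 1.175960
  V(1,+0) = exp(-r*dt) * [p_u*61.350697 + p_m*8.180000 + p_d*0.000000] = 14.189256
  V(1,+1) = exp(-r*dt) * [p_u*145.002505 + p_m*61.350697 + p_d*8.180000] = 62.625776
  V(0,+0) = exp(-r*dt) * [p_u*62.625776 + p_m*14.189256 + p_d*1.175960] = 18.534017

Answer: Price = V(0,0) = 18.5340


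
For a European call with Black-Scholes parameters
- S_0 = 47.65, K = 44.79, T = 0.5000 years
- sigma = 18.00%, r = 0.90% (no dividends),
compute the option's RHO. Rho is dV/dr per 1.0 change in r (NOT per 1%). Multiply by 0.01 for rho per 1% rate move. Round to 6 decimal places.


Answer: Rho = 15.082967

Derivation:
d1 = 0.5853094442; d2 = 0.4580302236
phi(d1) = 0.3361384649; exp(-qT) = 1.0000000000; exp(-rT) = 0.9955101098
N(d2) = 0.6765346362
Rho = K*T*exp(-rT)*N(d2) = 44.7900 * 0.5000 * 0.9955101098 * 0.6765346362 = 15.082967


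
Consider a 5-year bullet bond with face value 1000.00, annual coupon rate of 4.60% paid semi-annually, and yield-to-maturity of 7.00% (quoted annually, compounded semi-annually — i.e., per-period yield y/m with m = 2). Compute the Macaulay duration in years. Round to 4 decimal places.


Coupon per period c = face * coupon_rate / m = 23.000000
Periods per year m = 2; per-period yield y/m = 0.035000
Number of cashflows N = 10
Cashflows (t years, CF_t, discount factor 1/(1+y/m)^(m*t), PV):
  t = 0.5000: CF_t = 23.000000, DF = 0.966184, PV = 22.222222
  t = 1.0000: CF_t = 23.000000, DF = 0.933511, PV = 21.470746
  t = 1.5000: CF_t = 23.000000, DF = 0.901943, PV = 20.744682
  t = 2.0000: CF_t = 23.000000, DF = 0.871442, PV = 20.043171
  t = 2.5000: CF_t = 23.000000, DF = 0.841973, PV = 19.365383
  t = 3.0000: CF_t = 23.000000, DF = 0.813501, PV = 18.710515
  t = 3.5000: CF_t = 23.000000, DF = 0.785991, PV = 18.077792
  t = 4.0000: CF_t = 23.000000, DF = 0.759412, PV = 17.466466
  t = 4.5000: CF_t = 23.000000, DF = 0.733731, PV = 16.875812
  t = 5.0000: CF_t = 1023.000000, DF = 0.708919, PV = 725.223946
Price P = sum_t PV_t = 900.200736
Macaulay numerator sum_t t * PV_t:
  t * PV_t at t = 0.5000: 11.111111
  t * PV_t at t = 1.0000: 21.470746
  t * PV_t at t = 1.5000: 31.117023
  t * PV_t at t = 2.0000: 40.086342
  t * PV_t at t = 2.5000: 48.413457
  t * PV_t at t = 3.0000: 56.131544
  t * PV_t at t = 3.5000: 63.272272
  t * PV_t at t = 4.0000: 69.865863
  t * PV_t at t = 4.5000: 75.941156
  t * PV_t at t = 5.0000: 3626.119732
Macaulay duration D = (sum_t t * PV_t) / P = 4043.529248 / 900.200736 = 4.491808

Answer: Macaulay duration = 4.4918 years
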